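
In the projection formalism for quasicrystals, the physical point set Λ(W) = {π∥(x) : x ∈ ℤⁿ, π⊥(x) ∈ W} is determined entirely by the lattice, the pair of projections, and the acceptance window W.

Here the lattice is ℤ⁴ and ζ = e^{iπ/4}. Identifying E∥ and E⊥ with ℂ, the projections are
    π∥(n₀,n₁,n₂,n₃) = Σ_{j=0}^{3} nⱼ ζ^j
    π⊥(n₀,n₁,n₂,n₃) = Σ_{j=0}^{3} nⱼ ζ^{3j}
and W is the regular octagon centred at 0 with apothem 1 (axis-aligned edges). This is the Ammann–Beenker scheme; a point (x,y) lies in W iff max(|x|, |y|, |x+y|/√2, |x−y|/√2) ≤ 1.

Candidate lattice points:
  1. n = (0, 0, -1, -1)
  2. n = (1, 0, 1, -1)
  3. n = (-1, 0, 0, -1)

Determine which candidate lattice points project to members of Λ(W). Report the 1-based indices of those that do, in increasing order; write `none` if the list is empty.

1

π⊥(n) = n₀ + n₁ζ³ + n₂ζ⁶ + n₃ζ⁹ where ζ = e^{iπ/4}.
#1 (0, 0, -1, -1): internal (-0.7071, 0.2929); octagon support 0.7071 vs apothem 1 → ∈ W
#2 (1, 0, 1, -1): internal (0.2929, -1.7071); octagon support 1.7071 vs apothem 1 → ∉ W
#3 (-1, 0, 0, -1): internal (-1.7071, -0.7071); octagon support 1.7071 vs apothem 1 → ∉ W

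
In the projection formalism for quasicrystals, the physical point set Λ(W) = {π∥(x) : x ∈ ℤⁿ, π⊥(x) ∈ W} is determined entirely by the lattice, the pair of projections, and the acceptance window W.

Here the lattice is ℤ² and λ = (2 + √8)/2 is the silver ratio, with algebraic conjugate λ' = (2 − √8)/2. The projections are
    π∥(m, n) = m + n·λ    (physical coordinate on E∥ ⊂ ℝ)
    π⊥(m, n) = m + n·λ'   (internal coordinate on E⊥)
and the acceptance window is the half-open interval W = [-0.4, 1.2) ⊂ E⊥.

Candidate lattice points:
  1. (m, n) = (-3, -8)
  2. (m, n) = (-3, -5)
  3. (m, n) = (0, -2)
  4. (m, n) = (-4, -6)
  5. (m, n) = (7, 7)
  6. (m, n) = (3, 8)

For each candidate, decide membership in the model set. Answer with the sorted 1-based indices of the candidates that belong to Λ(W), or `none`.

Compute λ' = (2−√8)/2 = -0.414214, so π⊥(m,n) = m -0.414214·n.
#1 (-3,-8): internal coord -3 + (-8)·λ' = +0.313708; +0.313708 ∈ [-0.4, 1.2) → IN Λ
#2 (-3,-5): internal coord -3 + (-5)·λ' = -0.928932; -0.928932 ∉ [-0.4, 1.2) → out
#3 (0,-2): internal coord 0 + (-2)·λ' = +0.828427; +0.828427 ∈ [-0.4, 1.2) → IN Λ
#4 (-4,-6): internal coord -4 + (-6)·λ' = -1.514719; -1.514719 ∉ [-0.4, 1.2) → out
#5 (7,7): internal coord 7 + (7)·λ' = +4.100505; +4.100505 ∉ [-0.4, 1.2) → out
#6 (3,8): internal coord 3 + (8)·λ' = -0.313708; -0.313708 ∈ [-0.4, 1.2) → IN Λ

1, 3, 6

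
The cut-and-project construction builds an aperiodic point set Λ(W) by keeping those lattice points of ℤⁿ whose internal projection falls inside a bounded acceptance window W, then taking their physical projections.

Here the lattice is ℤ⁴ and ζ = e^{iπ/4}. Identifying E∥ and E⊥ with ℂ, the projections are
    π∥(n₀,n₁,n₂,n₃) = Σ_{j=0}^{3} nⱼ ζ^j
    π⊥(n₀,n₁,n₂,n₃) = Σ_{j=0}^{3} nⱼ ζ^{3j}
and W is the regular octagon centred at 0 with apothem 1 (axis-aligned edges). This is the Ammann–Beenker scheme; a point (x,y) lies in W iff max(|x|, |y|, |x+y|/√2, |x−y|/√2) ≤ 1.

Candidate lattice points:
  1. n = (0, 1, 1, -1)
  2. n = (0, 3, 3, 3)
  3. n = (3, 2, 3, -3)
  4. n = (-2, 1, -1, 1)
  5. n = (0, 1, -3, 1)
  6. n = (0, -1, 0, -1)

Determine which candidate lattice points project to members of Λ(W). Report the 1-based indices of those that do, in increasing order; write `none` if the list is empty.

none

Internal map: ζ^{3j} for j=0..3 gives (1,0), (−√2/2,√2/2), (0,−1), (√2/2,√2/2).
#1 (0, 1, 1, -1): internal (-1.4142, -1.0000); octagon support 1.7071 vs apothem 1 → ∉ W
#2 (0, 3, 3, 3): internal (0.0000, 1.2426); octagon support 1.2426 vs apothem 1 → ∉ W
#3 (3, 2, 3, -3): internal (-0.5355, -3.7071); octagon support 3.7071 vs apothem 1 → ∉ W
#4 (-2, 1, -1, 1): internal (-2.0000, 2.4142); octagon support 3.1213 vs apothem 1 → ∉ W
#5 (0, 1, -3, 1): internal (0.0000, 4.4142); octagon support 4.4142 vs apothem 1 → ∉ W
#6 (0, -1, 0, -1): internal (0.0000, -1.4142); octagon support 1.4142 vs apothem 1 → ∉ W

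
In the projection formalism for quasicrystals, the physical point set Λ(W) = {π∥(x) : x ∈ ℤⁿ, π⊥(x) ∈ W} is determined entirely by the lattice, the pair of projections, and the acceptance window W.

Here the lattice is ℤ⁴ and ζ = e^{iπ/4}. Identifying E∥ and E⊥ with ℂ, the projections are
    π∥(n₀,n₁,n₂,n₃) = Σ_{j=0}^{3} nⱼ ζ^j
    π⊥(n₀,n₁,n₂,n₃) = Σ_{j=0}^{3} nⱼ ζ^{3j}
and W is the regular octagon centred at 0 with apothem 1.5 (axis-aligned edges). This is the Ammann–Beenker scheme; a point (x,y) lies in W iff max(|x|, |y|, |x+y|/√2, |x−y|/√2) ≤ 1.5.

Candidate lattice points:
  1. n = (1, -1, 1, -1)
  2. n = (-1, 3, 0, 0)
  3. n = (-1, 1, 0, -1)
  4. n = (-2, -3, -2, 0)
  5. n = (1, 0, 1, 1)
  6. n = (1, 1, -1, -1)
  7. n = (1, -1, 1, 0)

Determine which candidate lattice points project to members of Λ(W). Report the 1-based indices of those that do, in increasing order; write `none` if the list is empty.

Internal map: ζ^{3j} for j=0..3 gives (1,0), (−√2/2,√2/2), (0,−1), (√2/2,√2/2).
#1 (1, -1, 1, -1): internal (1.000000, -2.414214); octagon support 2.414214 vs apothem 1.5 → ∉ W
#2 (-1, 3, 0, 0): internal (-3.121320, 2.121320); octagon support 3.707107 vs apothem 1.5 → ∉ W
#3 (-1, 1, 0, -1): internal (-2.414214, 0.000000); octagon support 2.414214 vs apothem 1.5 → ∉ W
#4 (-2, -3, -2, 0): internal (0.121320, -0.121320); octagon support 0.171573 vs apothem 1.5 → ∈ W
#5 (1, 0, 1, 1): internal (1.707107, -0.292893); octagon support 1.707107 vs apothem 1.5 → ∉ W
#6 (1, 1, -1, -1): internal (-0.414214, 1.000000); octagon support 1.000000 vs apothem 1.5 → ∈ W
#7 (1, -1, 1, 0): internal (1.707107, -1.707107); octagon support 2.414214 vs apothem 1.5 → ∉ W

4, 6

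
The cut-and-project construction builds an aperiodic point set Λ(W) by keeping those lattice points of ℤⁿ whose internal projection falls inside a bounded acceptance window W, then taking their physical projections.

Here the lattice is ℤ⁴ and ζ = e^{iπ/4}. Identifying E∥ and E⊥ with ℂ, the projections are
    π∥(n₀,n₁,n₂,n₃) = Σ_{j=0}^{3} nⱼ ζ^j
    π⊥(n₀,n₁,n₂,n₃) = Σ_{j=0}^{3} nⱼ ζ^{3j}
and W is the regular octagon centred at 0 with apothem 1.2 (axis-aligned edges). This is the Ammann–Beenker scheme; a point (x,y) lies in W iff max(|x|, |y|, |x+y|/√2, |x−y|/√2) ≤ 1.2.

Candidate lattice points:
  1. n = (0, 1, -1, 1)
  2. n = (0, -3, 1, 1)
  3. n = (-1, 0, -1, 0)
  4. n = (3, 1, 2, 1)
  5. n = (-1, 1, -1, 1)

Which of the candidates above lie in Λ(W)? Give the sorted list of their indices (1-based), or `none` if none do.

none

π⊥(n) = n₀ + n₁ζ³ + n₂ζ⁶ + n₃ζ⁹ where ζ = e^{iπ/4}.
#1 (0, 1, -1, 1): internal (0.0000, 2.4142); octagon support 2.4142 vs apothem 1.2 → ∉ W
#2 (0, -3, 1, 1): internal (2.8284, -2.4142); octagon support 3.7071 vs apothem 1.2 → ∉ W
#3 (-1, 0, -1, 0): internal (-1.0000, 1.0000); octagon support 1.4142 vs apothem 1.2 → ∉ W
#4 (3, 1, 2, 1): internal (3.0000, -0.5858); octagon support 3.0000 vs apothem 1.2 → ∉ W
#5 (-1, 1, -1, 1): internal (-1.0000, 2.4142); octagon support 2.4142 vs apothem 1.2 → ∉ W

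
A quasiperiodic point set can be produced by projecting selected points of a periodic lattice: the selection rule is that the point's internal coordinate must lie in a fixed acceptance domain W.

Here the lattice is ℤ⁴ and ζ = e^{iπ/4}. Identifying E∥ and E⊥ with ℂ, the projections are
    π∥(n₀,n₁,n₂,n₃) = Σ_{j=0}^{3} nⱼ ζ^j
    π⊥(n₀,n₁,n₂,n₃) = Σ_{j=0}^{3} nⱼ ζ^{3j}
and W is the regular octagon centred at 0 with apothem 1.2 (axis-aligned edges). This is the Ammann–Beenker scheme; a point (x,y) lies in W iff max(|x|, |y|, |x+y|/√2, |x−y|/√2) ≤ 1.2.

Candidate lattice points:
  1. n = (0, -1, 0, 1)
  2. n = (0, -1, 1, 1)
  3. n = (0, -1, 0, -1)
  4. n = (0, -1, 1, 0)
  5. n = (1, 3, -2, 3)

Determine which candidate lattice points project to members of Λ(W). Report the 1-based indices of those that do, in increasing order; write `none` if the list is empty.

π⊥(n) = n₀ + n₁ζ³ + n₂ζ⁶ + n₃ζ⁹ where ζ = e^{iπ/4}.
candidate 1: n = (0, -1, 0, 1) → π⊥ ≈ (+1.41421, +0.00000); max(|x|,|y|,|x±y|/√2) = 1.41421 > 1.2 ⇒ ∉ W
candidate 2: n = (0, -1, 1, 1) → π⊥ ≈ (+1.41421, -1.00000); max(|x|,|y|,|x±y|/√2) = 1.70711 > 1.2 ⇒ ∉ W
candidate 3: n = (0, -1, 0, -1) → π⊥ ≈ (+0.00000, -1.41421); max(|x|,|y|,|x±y|/√2) = 1.41421 > 1.2 ⇒ ∉ W
candidate 4: n = (0, -1, 1, 0) → π⊥ ≈ (+0.70711, -1.70711); max(|x|,|y|,|x±y|/√2) = 1.70711 > 1.2 ⇒ ∉ W
candidate 5: n = (1, 3, -2, 3) → π⊥ ≈ (+1.00000, +6.24264); max(|x|,|y|,|x±y|/√2) = 6.24264 > 1.2 ⇒ ∉ W

none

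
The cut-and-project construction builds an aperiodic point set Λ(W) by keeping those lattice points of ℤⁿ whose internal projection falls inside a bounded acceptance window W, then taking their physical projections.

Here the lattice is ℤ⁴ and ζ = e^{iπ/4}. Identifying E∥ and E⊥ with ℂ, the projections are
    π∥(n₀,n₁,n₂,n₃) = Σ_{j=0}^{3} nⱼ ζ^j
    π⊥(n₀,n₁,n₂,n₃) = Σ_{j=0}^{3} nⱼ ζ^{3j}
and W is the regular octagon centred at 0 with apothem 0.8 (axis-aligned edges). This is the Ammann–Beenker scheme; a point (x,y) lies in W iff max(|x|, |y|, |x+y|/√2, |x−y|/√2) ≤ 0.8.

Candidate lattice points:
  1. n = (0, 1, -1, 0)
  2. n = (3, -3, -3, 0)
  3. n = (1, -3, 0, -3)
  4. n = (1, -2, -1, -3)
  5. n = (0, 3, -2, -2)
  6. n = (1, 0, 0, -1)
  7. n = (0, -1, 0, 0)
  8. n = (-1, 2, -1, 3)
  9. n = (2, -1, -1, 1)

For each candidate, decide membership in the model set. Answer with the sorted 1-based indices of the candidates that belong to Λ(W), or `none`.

π⊥(n) = n₀ + n₁ζ³ + n₂ζ⁶ + n₃ζ⁹ where ζ = e^{iπ/4}.
#1 (0, 1, -1, 0): internal (-0.707107, 1.707107); octagon support 1.707107 vs apothem 0.8 → ∉ W
#2 (3, -3, -3, 0): internal (5.121320, 0.878680); octagon support 5.121320 vs apothem 0.8 → ∉ W
#3 (1, -3, 0, -3): internal (1.000000, -4.242641); octagon support 4.242641 vs apothem 0.8 → ∉ W
#4 (1, -2, -1, -3): internal (0.292893, -2.535534); octagon support 2.535534 vs apothem 0.8 → ∉ W
#5 (0, 3, -2, -2): internal (-3.535534, 2.707107); octagon support 4.414214 vs apothem 0.8 → ∉ W
#6 (1, 0, 0, -1): internal (0.292893, -0.707107); octagon support 0.707107 vs apothem 0.8 → ∈ W
#7 (0, -1, 0, 0): internal (0.707107, -0.707107); octagon support 1.000000 vs apothem 0.8 → ∉ W
#8 (-1, 2, -1, 3): internal (-0.292893, 4.535534); octagon support 4.535534 vs apothem 0.8 → ∉ W
#9 (2, -1, -1, 1): internal (3.414214, 1.000000); octagon support 3.414214 vs apothem 0.8 → ∉ W

6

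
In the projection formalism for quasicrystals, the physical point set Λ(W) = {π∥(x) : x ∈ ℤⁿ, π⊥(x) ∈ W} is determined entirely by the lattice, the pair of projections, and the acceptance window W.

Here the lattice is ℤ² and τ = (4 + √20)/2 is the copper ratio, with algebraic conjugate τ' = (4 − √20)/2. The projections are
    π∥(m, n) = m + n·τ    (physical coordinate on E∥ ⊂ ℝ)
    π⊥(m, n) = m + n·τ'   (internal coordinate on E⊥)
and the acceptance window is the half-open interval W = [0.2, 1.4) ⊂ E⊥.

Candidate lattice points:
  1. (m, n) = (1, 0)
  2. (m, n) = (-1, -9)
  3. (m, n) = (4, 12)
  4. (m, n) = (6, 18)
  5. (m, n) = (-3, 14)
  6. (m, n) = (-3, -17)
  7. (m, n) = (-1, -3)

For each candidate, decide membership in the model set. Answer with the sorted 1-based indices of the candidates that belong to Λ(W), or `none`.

1, 2, 3, 6

Numerically τ ≈ 4.23607 and τ' = −1/τ ≈ -0.23607.
[1] lift (1,0): star map gives 1.00000; window check 0.2 ≤ 1.00000 < 1.4 is true → IN Λ
[2] lift (-1,-9): star map gives 1.12461; window check 0.2 ≤ 1.12461 < 1.4 is true → IN Λ
[3] lift (4,12): star map gives 1.16718; window check 0.2 ≤ 1.16718 < 1.4 is true → IN Λ
[4] lift (6,18): star map gives 1.75078; window check 0.2 ≤ 1.75078 < 1.4 is false → out
[5] lift (-3,14): star map gives -6.30495; window check 0.2 ≤ -6.30495 < 1.4 is false → out
[6] lift (-3,-17): star map gives 1.01316; window check 0.2 ≤ 1.01316 < 1.4 is true → IN Λ
[7] lift (-1,-3): star map gives -0.29180; window check 0.2 ≤ -0.29180 < 1.4 is false → out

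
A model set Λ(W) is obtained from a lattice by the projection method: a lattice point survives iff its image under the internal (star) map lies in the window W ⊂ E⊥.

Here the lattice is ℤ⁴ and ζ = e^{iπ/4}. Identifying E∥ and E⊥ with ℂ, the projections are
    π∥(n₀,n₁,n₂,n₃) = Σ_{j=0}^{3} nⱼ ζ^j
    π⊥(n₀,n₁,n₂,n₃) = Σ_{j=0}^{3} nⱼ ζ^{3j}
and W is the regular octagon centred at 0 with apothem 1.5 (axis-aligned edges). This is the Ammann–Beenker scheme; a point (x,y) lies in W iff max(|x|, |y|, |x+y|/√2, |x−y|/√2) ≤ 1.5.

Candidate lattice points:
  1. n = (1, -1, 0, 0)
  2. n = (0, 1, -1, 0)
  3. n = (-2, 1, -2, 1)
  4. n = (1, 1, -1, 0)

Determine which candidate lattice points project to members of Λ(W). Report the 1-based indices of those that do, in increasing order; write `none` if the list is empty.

none

π⊥(n) = n₀ + n₁ζ³ + n₂ζ⁶ + n₃ζ⁹ where ζ = e^{iπ/4}.
#1 (1, -1, 0, 0): internal (1.707107, -0.707107); octagon support 1.707107 vs apothem 1.5 → ∉ W
#2 (0, 1, -1, 0): internal (-0.707107, 1.707107); octagon support 1.707107 vs apothem 1.5 → ∉ W
#3 (-2, 1, -2, 1): internal (-2.000000, 3.414214); octagon support 3.828427 vs apothem 1.5 → ∉ W
#4 (1, 1, -1, 0): internal (0.292893, 1.707107); octagon support 1.707107 vs apothem 1.5 → ∉ W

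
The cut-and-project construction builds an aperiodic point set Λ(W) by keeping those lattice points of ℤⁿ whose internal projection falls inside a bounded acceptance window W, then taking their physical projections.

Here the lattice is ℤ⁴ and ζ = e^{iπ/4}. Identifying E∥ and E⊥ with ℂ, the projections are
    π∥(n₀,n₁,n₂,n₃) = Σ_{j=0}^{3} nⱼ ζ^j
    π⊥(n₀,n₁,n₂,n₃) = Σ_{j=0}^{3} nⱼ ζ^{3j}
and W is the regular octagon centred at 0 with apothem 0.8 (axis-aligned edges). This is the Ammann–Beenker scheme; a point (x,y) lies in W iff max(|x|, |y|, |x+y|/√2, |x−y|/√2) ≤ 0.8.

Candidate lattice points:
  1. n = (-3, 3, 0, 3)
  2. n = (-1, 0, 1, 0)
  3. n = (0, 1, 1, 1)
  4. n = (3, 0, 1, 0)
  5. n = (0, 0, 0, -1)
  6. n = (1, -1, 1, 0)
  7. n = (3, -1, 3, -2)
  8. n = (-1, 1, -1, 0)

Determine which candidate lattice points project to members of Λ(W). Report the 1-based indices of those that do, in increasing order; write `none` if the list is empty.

π⊥(n) = n₀ + n₁ζ³ + n₂ζ⁶ + n₃ζ⁹ where ζ = e^{iπ/4}.
#1 (-3, 3, 0, 3): internal (-3.000000, 4.242641); octagon support 5.121320 vs apothem 0.8 → ∉ W
#2 (-1, 0, 1, 0): internal (-1.000000, -1.000000); octagon support 1.414214 vs apothem 0.8 → ∉ W
#3 (0, 1, 1, 1): internal (0.000000, 0.414214); octagon support 0.414214 vs apothem 0.8 → ∈ W
#4 (3, 0, 1, 0): internal (3.000000, -1.000000); octagon support 3.000000 vs apothem 0.8 → ∉ W
#5 (0, 0, 0, -1): internal (-0.707107, -0.707107); octagon support 1.000000 vs apothem 0.8 → ∉ W
#6 (1, -1, 1, 0): internal (1.707107, -1.707107); octagon support 2.414214 vs apothem 0.8 → ∉ W
#7 (3, -1, 3, -2): internal (2.292893, -5.121320); octagon support 5.242641 vs apothem 0.8 → ∉ W
#8 (-1, 1, -1, 0): internal (-1.707107, 1.707107); octagon support 2.414214 vs apothem 0.8 → ∉ W

3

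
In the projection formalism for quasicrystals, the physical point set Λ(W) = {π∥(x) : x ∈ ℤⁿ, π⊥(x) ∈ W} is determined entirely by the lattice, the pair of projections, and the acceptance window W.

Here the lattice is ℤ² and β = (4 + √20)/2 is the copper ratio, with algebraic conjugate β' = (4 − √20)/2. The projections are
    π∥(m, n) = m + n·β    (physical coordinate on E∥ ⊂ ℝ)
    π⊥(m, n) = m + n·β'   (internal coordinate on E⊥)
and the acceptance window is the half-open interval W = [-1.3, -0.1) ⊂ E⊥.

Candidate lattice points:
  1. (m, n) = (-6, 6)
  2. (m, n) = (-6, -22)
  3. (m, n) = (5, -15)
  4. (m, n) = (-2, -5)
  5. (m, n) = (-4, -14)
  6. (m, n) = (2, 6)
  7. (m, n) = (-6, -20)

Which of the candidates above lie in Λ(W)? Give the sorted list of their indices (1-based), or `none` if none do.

β' = (4−√20)/2 ≈ -0.236068.
[1] lift (-6,6): star map gives -7.416408; window check -1.3 ≤ -7.416408 < -0.1 is false → out
[2] lift (-6,-22): star map gives -0.806504; window check -1.3 ≤ -0.806504 < -0.1 is true → IN Λ
[3] lift (5,-15): star map gives 8.541020; window check -1.3 ≤ 8.541020 < -0.1 is false → out
[4] lift (-2,-5): star map gives -0.819660; window check -1.3 ≤ -0.819660 < -0.1 is true → IN Λ
[5] lift (-4,-14): star map gives -0.695048; window check -1.3 ≤ -0.695048 < -0.1 is true → IN Λ
[6] lift (2,6): star map gives 0.583592; window check -1.3 ≤ 0.583592 < -0.1 is false → out
[7] lift (-6,-20): star map gives -1.278640; window check -1.3 ≤ -1.278640 < -0.1 is true → IN Λ

2, 4, 5, 7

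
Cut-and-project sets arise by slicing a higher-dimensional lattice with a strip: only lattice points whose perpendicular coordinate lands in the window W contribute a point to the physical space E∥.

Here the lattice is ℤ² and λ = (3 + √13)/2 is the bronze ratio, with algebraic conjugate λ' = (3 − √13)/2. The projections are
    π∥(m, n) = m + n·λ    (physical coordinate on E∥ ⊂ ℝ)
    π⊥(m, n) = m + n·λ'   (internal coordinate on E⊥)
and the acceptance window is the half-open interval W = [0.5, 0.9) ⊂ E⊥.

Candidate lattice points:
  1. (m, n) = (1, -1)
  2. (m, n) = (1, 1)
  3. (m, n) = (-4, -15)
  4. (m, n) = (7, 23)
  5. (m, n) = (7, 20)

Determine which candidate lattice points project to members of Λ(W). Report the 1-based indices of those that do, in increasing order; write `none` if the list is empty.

λ' = (3−√13)/2 ≈ -0.30278.
#1 (1,-1): internal coord 1 + (-1)·λ' = +1.30278; +1.30278 ∉ [0.5, 0.9) → out
#2 (1,1): internal coord 1 + (1)·λ' = +0.69722; +0.69722 ∈ [0.5, 0.9) → IN Λ
#3 (-4,-15): internal coord -4 + (-15)·λ' = +0.54163; +0.54163 ∈ [0.5, 0.9) → IN Λ
#4 (7,23): internal coord 7 + (23)·λ' = +0.03616; +0.03616 ∉ [0.5, 0.9) → out
#5 (7,20): internal coord 7 + (20)·λ' = +0.94449; +0.94449 ∉ [0.5, 0.9) → out

2, 3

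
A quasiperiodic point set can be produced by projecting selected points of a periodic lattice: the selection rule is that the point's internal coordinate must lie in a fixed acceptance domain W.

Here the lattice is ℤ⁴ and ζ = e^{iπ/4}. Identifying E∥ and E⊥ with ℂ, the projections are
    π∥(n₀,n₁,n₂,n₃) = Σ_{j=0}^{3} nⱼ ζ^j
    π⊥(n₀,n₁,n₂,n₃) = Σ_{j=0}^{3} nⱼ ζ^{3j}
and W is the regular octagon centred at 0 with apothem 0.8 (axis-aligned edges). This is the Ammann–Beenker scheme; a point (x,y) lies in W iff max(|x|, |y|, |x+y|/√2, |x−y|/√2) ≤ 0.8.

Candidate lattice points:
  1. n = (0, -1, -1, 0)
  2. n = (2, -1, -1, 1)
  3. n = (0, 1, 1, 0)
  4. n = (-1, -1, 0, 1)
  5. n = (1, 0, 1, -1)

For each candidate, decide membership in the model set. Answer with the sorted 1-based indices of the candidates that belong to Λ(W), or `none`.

With ζ = e^{iπ/4} the internal vectors are ζ^0,ζ^3,ζ^6,ζ^9.
candidate 1: n = (0, -1, -1, 0) → π⊥ ≈ (+0.707107, +0.292893); max(|x|,|y|,|x±y|/√2) = 0.707107 ≤ 0.8 ⇒ ∈ W
candidate 2: n = (2, -1, -1, 1) → π⊥ ≈ (+3.414214, +1.000000); max(|x|,|y|,|x±y|/√2) = 3.414214 > 0.8 ⇒ ∉ W
candidate 3: n = (0, 1, 1, 0) → π⊥ ≈ (-0.707107, -0.292893); max(|x|,|y|,|x±y|/√2) = 0.707107 ≤ 0.8 ⇒ ∈ W
candidate 4: n = (-1, -1, 0, 1) → π⊥ ≈ (+0.414214, +0.000000); max(|x|,|y|,|x±y|/√2) = 0.414214 ≤ 0.8 ⇒ ∈ W
candidate 5: n = (1, 0, 1, -1) → π⊥ ≈ (+0.292893, -1.707107); max(|x|,|y|,|x±y|/√2) = 1.707107 > 0.8 ⇒ ∉ W

1, 3, 4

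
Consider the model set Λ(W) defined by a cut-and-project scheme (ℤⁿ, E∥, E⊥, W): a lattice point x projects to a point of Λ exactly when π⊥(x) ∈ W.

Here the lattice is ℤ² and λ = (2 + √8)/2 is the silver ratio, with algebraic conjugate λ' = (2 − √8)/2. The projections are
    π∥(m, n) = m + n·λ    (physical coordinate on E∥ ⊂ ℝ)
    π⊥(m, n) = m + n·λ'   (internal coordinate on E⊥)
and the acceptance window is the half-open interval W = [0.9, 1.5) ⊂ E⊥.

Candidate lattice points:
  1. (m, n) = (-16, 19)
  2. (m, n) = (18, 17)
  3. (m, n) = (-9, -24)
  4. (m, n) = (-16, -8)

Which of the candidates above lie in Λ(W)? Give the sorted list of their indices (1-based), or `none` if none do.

3

Compute λ' = (2−√8)/2 = -0.414214, so π⊥(m,n) = m -0.414214·n.
#1 (-16,19): internal coord -16 + (19)·λ' = -23.870058; -23.870058 ∉ [0.9, 1.5) → out
#2 (18,17): internal coord 18 + (17)·λ' = +10.958369; +10.958369 ∉ [0.9, 1.5) → out
#3 (-9,-24): internal coord -9 + (-24)·λ' = +0.941125; +0.941125 ∈ [0.9, 1.5) → IN Λ
#4 (-16,-8): internal coord -16 + (-8)·λ' = -12.686292; -12.686292 ∉ [0.9, 1.5) → out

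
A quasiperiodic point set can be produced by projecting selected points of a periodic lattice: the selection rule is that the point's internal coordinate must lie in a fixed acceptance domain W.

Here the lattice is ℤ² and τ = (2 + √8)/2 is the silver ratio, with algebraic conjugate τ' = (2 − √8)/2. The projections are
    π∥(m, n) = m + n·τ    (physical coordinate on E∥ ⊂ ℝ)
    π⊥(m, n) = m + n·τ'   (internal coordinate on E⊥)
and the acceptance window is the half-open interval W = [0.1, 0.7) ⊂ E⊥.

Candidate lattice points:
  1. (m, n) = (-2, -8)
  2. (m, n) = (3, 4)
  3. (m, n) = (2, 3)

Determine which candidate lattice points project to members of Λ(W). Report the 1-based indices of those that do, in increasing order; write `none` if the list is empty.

none

Compute τ' = (2−√8)/2 = -0.4142, so π⊥(m,n) = m -0.4142·n.
candidate 1: (m,n)=(-2,-8) → π∥ = -2-8·τ ≈ -21.3137, π⊥ = -2-8·τ' ≈ 1.3137 ∉ [0.1, 0.7) ⇒ out
candidate 2: (m,n)=(3,4) → π∥ = 3+4·τ ≈ 12.6569, π⊥ = 3+4·τ' ≈ 1.3431 ∉ [0.1, 0.7) ⇒ out
candidate 3: (m,n)=(2,3) → π∥ = 2+3·τ ≈ 9.2426, π⊥ = 2+3·τ' ≈ 0.7574 ∉ [0.1, 0.7) ⇒ out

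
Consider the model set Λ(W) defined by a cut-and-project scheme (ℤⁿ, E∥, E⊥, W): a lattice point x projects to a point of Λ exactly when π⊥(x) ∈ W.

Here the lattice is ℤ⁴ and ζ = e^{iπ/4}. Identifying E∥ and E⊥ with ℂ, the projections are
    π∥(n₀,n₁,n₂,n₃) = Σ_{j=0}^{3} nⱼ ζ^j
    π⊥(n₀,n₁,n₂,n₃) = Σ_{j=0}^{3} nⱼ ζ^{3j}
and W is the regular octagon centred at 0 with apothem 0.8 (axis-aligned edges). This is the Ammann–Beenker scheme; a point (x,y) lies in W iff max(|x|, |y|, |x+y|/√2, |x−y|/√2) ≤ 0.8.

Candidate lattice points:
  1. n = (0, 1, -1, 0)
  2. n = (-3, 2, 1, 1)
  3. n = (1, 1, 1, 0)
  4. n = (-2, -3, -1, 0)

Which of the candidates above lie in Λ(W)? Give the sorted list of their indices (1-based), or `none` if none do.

3

Internal map: ζ^{3j} for j=0..3 gives (1,0), (−√2/2,√2/2), (0,−1), (√2/2,√2/2).
#1 (0, 1, -1, 0): internal (-0.7071, 1.7071); octagon support 1.7071 vs apothem 0.8 → ∉ W
#2 (-3, 2, 1, 1): internal (-3.7071, 1.1213); octagon support 3.7071 vs apothem 0.8 → ∉ W
#3 (1, 1, 1, 0): internal (0.2929, -0.2929); octagon support 0.4142 vs apothem 0.8 → ∈ W
#4 (-2, -3, -1, 0): internal (0.1213, -1.1213); octagon support 1.1213 vs apothem 0.8 → ∉ W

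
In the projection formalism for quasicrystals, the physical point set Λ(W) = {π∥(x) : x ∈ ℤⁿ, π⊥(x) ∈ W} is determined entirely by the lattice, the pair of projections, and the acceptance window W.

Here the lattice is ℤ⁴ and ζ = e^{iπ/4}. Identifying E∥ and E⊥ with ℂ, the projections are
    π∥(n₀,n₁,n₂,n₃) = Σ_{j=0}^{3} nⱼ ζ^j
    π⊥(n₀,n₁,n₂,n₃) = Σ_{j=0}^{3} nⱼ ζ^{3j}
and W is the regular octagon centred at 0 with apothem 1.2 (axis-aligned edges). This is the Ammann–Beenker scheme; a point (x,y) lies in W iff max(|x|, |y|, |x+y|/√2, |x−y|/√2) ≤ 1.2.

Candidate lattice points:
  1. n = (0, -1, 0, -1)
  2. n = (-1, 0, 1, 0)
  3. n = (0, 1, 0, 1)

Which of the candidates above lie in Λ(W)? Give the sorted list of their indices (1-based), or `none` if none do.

none

With ζ = e^{iπ/4} the internal vectors are ζ^0,ζ^3,ζ^6,ζ^9.
#1 (0, -1, 0, -1): internal (0.000000, -1.414214); octagon support 1.414214 vs apothem 1.2 → ∉ W
#2 (-1, 0, 1, 0): internal (-1.000000, -1.000000); octagon support 1.414214 vs apothem 1.2 → ∉ W
#3 (0, 1, 0, 1): internal (0.000000, 1.414214); octagon support 1.414214 vs apothem 1.2 → ∉ W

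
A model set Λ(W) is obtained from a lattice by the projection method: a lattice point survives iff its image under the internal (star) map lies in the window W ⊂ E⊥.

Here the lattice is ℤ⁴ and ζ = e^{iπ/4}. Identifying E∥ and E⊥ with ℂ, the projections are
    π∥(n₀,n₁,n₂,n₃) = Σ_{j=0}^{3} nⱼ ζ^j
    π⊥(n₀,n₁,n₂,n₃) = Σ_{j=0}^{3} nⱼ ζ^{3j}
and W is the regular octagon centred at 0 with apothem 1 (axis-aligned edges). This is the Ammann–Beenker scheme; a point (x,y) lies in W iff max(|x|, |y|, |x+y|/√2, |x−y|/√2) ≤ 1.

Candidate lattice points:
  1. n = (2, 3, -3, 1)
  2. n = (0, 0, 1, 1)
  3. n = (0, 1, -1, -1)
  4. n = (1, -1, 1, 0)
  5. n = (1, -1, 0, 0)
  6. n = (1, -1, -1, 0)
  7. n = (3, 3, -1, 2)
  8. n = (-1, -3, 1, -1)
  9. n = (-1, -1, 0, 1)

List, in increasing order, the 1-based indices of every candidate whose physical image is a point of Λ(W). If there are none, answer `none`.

π⊥(n) = n₀ + n₁ζ³ + n₂ζ⁶ + n₃ζ⁹ where ζ = e^{iπ/4}.
#1 (2, 3, -3, 1): internal (0.58579, 5.82843); octagon support 5.82843 vs apothem 1 → ∉ W
#2 (0, 0, 1, 1): internal (0.70711, -0.29289); octagon support 0.70711 vs apothem 1 → ∈ W
#3 (0, 1, -1, -1): internal (-1.41421, 1.00000); octagon support 1.70711 vs apothem 1 → ∉ W
#4 (1, -1, 1, 0): internal (1.70711, -1.70711); octagon support 2.41421 vs apothem 1 → ∉ W
#5 (1, -1, 0, 0): internal (1.70711, -0.70711); octagon support 1.70711 vs apothem 1 → ∉ W
#6 (1, -1, -1, 0): internal (1.70711, 0.29289); octagon support 1.70711 vs apothem 1 → ∉ W
#7 (3, 3, -1, 2): internal (2.29289, 4.53553); octagon support 4.82843 vs apothem 1 → ∉ W
#8 (-1, -3, 1, -1): internal (0.41421, -3.82843); octagon support 3.82843 vs apothem 1 → ∉ W
#9 (-1, -1, 0, 1): internal (0.41421, 0.00000); octagon support 0.41421 vs apothem 1 → ∈ W

2, 9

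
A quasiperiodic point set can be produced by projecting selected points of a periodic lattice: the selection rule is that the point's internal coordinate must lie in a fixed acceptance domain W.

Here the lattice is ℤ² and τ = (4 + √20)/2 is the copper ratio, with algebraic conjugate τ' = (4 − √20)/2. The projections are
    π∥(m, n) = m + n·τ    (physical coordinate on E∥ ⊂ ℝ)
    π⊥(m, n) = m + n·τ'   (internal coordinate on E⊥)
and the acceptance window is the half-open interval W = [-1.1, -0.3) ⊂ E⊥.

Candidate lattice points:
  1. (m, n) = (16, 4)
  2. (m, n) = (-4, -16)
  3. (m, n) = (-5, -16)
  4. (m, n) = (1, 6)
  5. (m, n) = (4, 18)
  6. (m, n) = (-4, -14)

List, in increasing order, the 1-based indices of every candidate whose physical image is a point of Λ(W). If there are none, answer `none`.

Compute τ' = (4−√20)/2 = -0.23607, so π⊥(m,n) = m -0.23607·n.
[1] lift (16,4): star map gives 15.05573; window check -1.1 ≤ 15.05573 < -0.3 is false → out
[2] lift (-4,-16): star map gives -0.22291; window check -1.1 ≤ -0.22291 < -0.3 is false → out
[3] lift (-5,-16): star map gives -1.22291; window check -1.1 ≤ -1.22291 < -0.3 is false → out
[4] lift (1,6): star map gives -0.41641; window check -1.1 ≤ -0.41641 < -0.3 is true → IN Λ
[5] lift (4,18): star map gives -0.24922; window check -1.1 ≤ -0.24922 < -0.3 is false → out
[6] lift (-4,-14): star map gives -0.69505; window check -1.1 ≤ -0.69505 < -0.3 is true → IN Λ

4, 6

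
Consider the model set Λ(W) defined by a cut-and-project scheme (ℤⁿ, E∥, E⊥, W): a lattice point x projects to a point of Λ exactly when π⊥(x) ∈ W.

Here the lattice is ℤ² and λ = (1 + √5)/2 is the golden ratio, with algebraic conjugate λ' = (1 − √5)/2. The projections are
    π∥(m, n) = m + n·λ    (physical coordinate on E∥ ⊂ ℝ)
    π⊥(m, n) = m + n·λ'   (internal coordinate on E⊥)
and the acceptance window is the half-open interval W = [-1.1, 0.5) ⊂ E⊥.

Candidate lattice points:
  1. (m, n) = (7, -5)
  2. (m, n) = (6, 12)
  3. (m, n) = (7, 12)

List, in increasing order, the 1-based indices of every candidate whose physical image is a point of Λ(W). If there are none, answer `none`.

3

Numerically λ ≈ 1.61803 and λ' = −1/λ ≈ -0.61803.
#1 (7,-5): internal coord 7 + (-5)·λ' = +10.09017; +10.09017 ∉ [-1.1, 0.5) → out
#2 (6,12): internal coord 6 + (12)·λ' = -1.41641; -1.41641 ∉ [-1.1, 0.5) → out
#3 (7,12): internal coord 7 + (12)·λ' = -0.41641; -0.41641 ∈ [-1.1, 0.5) → IN Λ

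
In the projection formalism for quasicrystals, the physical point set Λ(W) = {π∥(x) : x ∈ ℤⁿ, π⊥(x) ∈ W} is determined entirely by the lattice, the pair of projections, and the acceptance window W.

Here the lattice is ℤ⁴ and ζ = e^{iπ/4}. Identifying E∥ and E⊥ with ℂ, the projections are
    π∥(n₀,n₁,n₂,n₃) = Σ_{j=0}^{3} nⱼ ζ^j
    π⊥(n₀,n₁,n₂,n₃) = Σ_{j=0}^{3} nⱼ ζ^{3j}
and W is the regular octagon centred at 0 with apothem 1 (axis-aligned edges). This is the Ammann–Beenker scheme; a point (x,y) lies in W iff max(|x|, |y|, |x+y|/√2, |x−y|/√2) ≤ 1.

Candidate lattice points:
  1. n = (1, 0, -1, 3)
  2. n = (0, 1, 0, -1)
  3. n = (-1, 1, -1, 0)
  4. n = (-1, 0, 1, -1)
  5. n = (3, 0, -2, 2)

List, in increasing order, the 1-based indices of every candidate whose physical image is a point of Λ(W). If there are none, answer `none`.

none

Internal map: ζ^{3j} for j=0..3 gives (1,0), (−√2/2,√2/2), (0,−1), (√2/2,√2/2).
candidate 1: n = (1, 0, -1, 3) → π⊥ ≈ (+3.12132, +3.12132); max(|x|,|y|,|x±y|/√2) = 4.41421 > 1 ⇒ ∉ W
candidate 2: n = (0, 1, 0, -1) → π⊥ ≈ (-1.41421, +0.00000); max(|x|,|y|,|x±y|/√2) = 1.41421 > 1 ⇒ ∉ W
candidate 3: n = (-1, 1, -1, 0) → π⊥ ≈ (-1.70711, +1.70711); max(|x|,|y|,|x±y|/√2) = 2.41421 > 1 ⇒ ∉ W
candidate 4: n = (-1, 0, 1, -1) → π⊥ ≈ (-1.70711, -1.70711); max(|x|,|y|,|x±y|/√2) = 2.41421 > 1 ⇒ ∉ W
candidate 5: n = (3, 0, -2, 2) → π⊥ ≈ (+4.41421, +3.41421); max(|x|,|y|,|x±y|/√2) = 5.53553 > 1 ⇒ ∉ W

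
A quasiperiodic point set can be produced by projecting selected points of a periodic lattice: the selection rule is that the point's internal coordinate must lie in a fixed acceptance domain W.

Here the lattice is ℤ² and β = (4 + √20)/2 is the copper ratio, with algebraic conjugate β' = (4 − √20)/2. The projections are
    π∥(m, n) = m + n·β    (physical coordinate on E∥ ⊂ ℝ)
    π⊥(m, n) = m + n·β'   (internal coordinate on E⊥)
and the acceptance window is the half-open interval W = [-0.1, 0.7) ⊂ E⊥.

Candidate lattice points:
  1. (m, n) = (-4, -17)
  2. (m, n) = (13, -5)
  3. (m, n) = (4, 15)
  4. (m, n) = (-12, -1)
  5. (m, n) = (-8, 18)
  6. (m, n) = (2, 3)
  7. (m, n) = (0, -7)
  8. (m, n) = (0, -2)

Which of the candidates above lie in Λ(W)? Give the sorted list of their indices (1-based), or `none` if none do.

1, 3, 8

Compute β' = (4−√20)/2 = -0.23607, so π⊥(m,n) = m -0.23607·n.
[1] lift (-4,-17): star map gives 0.01316; window check -0.1 ≤ 0.01316 < 0.7 is true → IN Λ
[2] lift (13,-5): star map gives 14.18034; window check -0.1 ≤ 14.18034 < 0.7 is false → out
[3] lift (4,15): star map gives 0.45898; window check -0.1 ≤ 0.45898 < 0.7 is true → IN Λ
[4] lift (-12,-1): star map gives -11.76393; window check -0.1 ≤ -11.76393 < 0.7 is false → out
[5] lift (-8,18): star map gives -12.24922; window check -0.1 ≤ -12.24922 < 0.7 is false → out
[6] lift (2,3): star map gives 1.29180; window check -0.1 ≤ 1.29180 < 0.7 is false → out
[7] lift (0,-7): star map gives 1.65248; window check -0.1 ≤ 1.65248 < 0.7 is false → out
[8] lift (0,-2): star map gives 0.47214; window check -0.1 ≤ 0.47214 < 0.7 is true → IN Λ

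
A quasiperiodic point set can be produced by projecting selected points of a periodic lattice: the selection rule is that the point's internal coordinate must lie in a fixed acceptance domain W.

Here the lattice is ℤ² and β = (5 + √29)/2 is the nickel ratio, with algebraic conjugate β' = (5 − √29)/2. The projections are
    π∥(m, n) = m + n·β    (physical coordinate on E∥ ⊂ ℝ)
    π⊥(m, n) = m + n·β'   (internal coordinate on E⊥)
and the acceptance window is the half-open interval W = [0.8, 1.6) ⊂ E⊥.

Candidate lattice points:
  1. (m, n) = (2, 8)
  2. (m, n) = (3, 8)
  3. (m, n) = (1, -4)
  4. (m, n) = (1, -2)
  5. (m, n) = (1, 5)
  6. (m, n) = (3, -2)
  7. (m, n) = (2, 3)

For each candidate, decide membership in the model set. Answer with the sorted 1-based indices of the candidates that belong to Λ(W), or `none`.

Numerically β ≈ 5.192582 and β' = −1/β ≈ -0.192582.
[1] lift (2,8): star map gives 0.459341; window check 0.8 ≤ 0.459341 < 1.6 is false → out
[2] lift (3,8): star map gives 1.459341; window check 0.8 ≤ 1.459341 < 1.6 is true → IN Λ
[3] lift (1,-4): star map gives 1.770330; window check 0.8 ≤ 1.770330 < 1.6 is false → out
[4] lift (1,-2): star map gives 1.385165; window check 0.8 ≤ 1.385165 < 1.6 is true → IN Λ
[5] lift (1,5): star map gives 0.037088; window check 0.8 ≤ 0.037088 < 1.6 is false → out
[6] lift (3,-2): star map gives 3.385165; window check 0.8 ≤ 3.385165 < 1.6 is false → out
[7] lift (2,3): star map gives 1.422253; window check 0.8 ≤ 1.422253 < 1.6 is true → IN Λ

2, 4, 7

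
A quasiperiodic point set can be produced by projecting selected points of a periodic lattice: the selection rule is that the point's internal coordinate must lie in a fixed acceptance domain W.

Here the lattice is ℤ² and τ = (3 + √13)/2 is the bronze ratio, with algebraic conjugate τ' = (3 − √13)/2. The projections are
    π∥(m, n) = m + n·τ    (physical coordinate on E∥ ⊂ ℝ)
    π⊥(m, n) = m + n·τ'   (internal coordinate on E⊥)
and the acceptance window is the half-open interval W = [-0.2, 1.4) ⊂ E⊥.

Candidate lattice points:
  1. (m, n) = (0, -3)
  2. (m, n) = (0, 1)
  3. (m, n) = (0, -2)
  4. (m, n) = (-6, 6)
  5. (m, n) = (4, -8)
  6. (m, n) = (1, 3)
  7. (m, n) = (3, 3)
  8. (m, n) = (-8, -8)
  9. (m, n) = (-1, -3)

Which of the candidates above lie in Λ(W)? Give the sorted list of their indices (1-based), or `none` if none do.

Compute τ' = (3−√13)/2 = -0.3028, so π⊥(m,n) = m -0.3028·n.
[1] lift (0,-3): star map gives 0.9083; window check -0.2 ≤ 0.9083 < 1.4 is true → IN Λ
[2] lift (0,1): star map gives -0.3028; window check -0.2 ≤ -0.3028 < 1.4 is false → out
[3] lift (0,-2): star map gives 0.6056; window check -0.2 ≤ 0.6056 < 1.4 is true → IN Λ
[4] lift (-6,6): star map gives -7.8167; window check -0.2 ≤ -7.8167 < 1.4 is false → out
[5] lift (4,-8): star map gives 6.4222; window check -0.2 ≤ 6.4222 < 1.4 is false → out
[6] lift (1,3): star map gives 0.0917; window check -0.2 ≤ 0.0917 < 1.4 is true → IN Λ
[7] lift (3,3): star map gives 2.0917; window check -0.2 ≤ 2.0917 < 1.4 is false → out
[8] lift (-8,-8): star map gives -5.5778; window check -0.2 ≤ -5.5778 < 1.4 is false → out
[9] lift (-1,-3): star map gives -0.0917; window check -0.2 ≤ -0.0917 < 1.4 is true → IN Λ

1, 3, 6, 9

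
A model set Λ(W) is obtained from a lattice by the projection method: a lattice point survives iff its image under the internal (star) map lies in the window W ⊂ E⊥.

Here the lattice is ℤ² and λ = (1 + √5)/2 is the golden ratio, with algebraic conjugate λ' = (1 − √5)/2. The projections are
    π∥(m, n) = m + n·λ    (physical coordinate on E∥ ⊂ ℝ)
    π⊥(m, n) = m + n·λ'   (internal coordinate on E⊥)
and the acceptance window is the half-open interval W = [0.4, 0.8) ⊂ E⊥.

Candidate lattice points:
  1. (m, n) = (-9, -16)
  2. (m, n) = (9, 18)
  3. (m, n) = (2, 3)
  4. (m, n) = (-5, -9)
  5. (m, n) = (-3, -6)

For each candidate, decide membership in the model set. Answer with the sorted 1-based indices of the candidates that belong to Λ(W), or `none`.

4, 5

λ' = (1−√5)/2 ≈ -0.61803.
[1] lift (-9,-16): star map gives 0.88854; window check 0.4 ≤ 0.88854 < 0.8 is false → out
[2] lift (9,18): star map gives -2.12461; window check 0.4 ≤ -2.12461 < 0.8 is false → out
[3] lift (2,3): star map gives 0.14590; window check 0.4 ≤ 0.14590 < 0.8 is false → out
[4] lift (-5,-9): star map gives 0.56231; window check 0.4 ≤ 0.56231 < 0.8 is true → IN Λ
[5] lift (-3,-6): star map gives 0.70820; window check 0.4 ≤ 0.70820 < 0.8 is true → IN Λ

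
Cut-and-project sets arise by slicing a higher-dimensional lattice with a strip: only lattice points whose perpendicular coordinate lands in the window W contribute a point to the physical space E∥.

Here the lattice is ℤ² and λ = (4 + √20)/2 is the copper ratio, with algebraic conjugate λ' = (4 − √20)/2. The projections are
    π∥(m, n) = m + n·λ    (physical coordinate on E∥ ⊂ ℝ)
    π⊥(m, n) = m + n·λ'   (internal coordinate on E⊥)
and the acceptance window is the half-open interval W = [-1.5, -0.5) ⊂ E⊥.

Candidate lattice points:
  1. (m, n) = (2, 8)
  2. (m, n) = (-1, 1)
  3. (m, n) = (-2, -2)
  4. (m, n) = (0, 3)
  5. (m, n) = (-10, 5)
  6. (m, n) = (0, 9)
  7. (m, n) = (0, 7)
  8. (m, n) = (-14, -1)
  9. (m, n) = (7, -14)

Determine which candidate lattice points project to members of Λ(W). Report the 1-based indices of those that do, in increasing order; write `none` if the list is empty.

2, 4

Numerically λ ≈ 4.2361 and λ' = −1/λ ≈ -0.2361.
[1] lift (2,8): star map gives 0.1115; window check -1.5 ≤ 0.1115 < -0.5 is false → out
[2] lift (-1,1): star map gives -1.2361; window check -1.5 ≤ -1.2361 < -0.5 is true → IN Λ
[3] lift (-2,-2): star map gives -1.5279; window check -1.5 ≤ -1.5279 < -0.5 is false → out
[4] lift (0,3): star map gives -0.7082; window check -1.5 ≤ -0.7082 < -0.5 is true → IN Λ
[5] lift (-10,5): star map gives -11.1803; window check -1.5 ≤ -11.1803 < -0.5 is false → out
[6] lift (0,9): star map gives -2.1246; window check -1.5 ≤ -2.1246 < -0.5 is false → out
[7] lift (0,7): star map gives -1.6525; window check -1.5 ≤ -1.6525 < -0.5 is false → out
[8] lift (-14,-1): star map gives -13.7639; window check -1.5 ≤ -13.7639 < -0.5 is false → out
[9] lift (7,-14): star map gives 10.3050; window check -1.5 ≤ 10.3050 < -0.5 is false → out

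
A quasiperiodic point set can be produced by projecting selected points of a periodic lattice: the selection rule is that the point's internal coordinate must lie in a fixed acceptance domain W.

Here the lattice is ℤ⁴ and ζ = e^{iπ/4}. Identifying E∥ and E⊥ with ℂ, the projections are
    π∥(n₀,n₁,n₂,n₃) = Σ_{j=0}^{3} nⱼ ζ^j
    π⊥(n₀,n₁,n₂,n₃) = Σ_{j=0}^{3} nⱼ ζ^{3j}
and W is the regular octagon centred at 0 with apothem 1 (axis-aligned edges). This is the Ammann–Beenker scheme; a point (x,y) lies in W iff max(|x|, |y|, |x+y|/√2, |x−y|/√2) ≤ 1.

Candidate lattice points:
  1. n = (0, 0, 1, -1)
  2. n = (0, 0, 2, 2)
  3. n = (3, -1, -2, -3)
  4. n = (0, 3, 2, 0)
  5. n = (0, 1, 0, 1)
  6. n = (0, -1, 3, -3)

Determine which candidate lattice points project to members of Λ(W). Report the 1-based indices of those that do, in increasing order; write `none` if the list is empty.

π⊥(n) = n₀ + n₁ζ³ + n₂ζ⁶ + n₃ζ⁹ where ζ = e^{iπ/4}.
candidate 1: n = (0, 0, 1, -1) → π⊥ ≈ (-0.7071, -1.7071); max(|x|,|y|,|x±y|/√2) = 1.7071 > 1 ⇒ ∉ W
candidate 2: n = (0, 0, 2, 2) → π⊥ ≈ (+1.4142, -0.5858); max(|x|,|y|,|x±y|/√2) = 1.4142 > 1 ⇒ ∉ W
candidate 3: n = (3, -1, -2, -3) → π⊥ ≈ (+1.5858, -0.8284); max(|x|,|y|,|x±y|/√2) = 1.7071 > 1 ⇒ ∉ W
candidate 4: n = (0, 3, 2, 0) → π⊥ ≈ (-2.1213, +0.1213); max(|x|,|y|,|x±y|/√2) = 2.1213 > 1 ⇒ ∉ W
candidate 5: n = (0, 1, 0, 1) → π⊥ ≈ (+0.0000, +1.4142); max(|x|,|y|,|x±y|/√2) = 1.4142 > 1 ⇒ ∉ W
candidate 6: n = (0, -1, 3, -3) → π⊥ ≈ (-1.4142, -5.8284); max(|x|,|y|,|x±y|/√2) = 5.8284 > 1 ⇒ ∉ W

none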